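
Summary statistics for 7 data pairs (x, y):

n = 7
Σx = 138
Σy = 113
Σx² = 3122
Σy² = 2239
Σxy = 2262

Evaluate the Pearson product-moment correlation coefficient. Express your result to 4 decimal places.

r = (nΣxy − ΣxΣy) / √[(nΣx² − (Σx)²)(nΣy² − (Σy)²)]
Numerator: 7×2262 − 138×113 = 240
Denominator: √[(21854 − 19044)(15673 − 12769)] = √[2810 × 2904] = 2856.6134
r = 240 / 2856.6134 ≈ 0.0840

0.0840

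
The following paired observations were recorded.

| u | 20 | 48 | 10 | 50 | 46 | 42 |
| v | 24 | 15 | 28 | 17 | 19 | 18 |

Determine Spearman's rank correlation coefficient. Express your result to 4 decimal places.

Rank u: 2, 5, 1, 6, 4, 3
Rank v: 5, 1, 6, 2, 4, 3
d = rank(u) − rank(v): -3, 4, -5, 4, 0, 0; Σd² = 66
ρ = 1 − 6Σd² / [n(n²−1)] = 1 − 6×66 / (6×35) = 1 − 396/210 ≈ -0.8857

-0.8857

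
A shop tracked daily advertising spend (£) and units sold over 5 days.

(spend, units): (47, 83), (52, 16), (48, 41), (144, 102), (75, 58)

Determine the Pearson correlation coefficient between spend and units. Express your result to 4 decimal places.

n = 5, Σx = 366, Σy = 300, Σx² = 33578, Σy² = 22594, Σxy = 25739
nΣxy − ΣxΣy = 128695 − 109800 = 18895
nΣx² − (Σx)² = 167890 − 133956 = 33934; nΣy² − (Σy)² = 112970 − 90000 = 22970
r = 18895 / √(33934 × 22970) = 18895 / 27918.8821 ≈ 0.6768

0.6768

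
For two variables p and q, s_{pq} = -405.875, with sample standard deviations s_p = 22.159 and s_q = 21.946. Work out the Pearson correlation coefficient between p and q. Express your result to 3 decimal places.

-0.835

r = Cov(p,q) / (s_p · s_q) = -405.875 / (22.159 × 21.946)
  = -405.875 / 486.3014 ≈ -0.835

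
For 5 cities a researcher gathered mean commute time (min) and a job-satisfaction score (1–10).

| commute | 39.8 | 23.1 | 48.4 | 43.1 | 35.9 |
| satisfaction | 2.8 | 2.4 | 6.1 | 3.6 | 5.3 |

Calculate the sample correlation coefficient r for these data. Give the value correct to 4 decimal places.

n = 5, Σx = 190.3, Σy = 20.2, Σx² = 7606.63, Σy² = 91.86, Σxy = 807.55
nΣxy − ΣxΣy = 4037.75 − 3844.06 = 193.69
nΣx² − (Σx)² = 38033.15 − 36214.09 = 1819.06; nΣy² − (Σy)² = 459.3 − 408.04 = 51.26
r = 193.69 / √(1819.06 × 51.26) = 193.69 / 305.3605 ≈ 0.6343

0.6343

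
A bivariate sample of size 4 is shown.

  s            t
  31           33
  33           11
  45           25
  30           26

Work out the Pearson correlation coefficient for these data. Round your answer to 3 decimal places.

n = 4, Σs = 139, Σt = 95, Σs² = 4975, Σt² = 2511, Σst = 3291
nΣst − ΣsΣt = 13164 − 13205 = -41
nΣs² − (Σs)² = 19900 − 19321 = 579; nΣt² − (Σt)² = 10044 − 9025 = 1019
r = -41 / √(579 × 1019) = -41 / 768.1152 ≈ -0.053

-0.053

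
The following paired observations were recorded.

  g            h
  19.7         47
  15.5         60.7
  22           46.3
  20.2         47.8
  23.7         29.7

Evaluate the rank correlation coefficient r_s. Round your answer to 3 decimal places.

-0.900

Rank g: 2, 1, 4, 3, 5
Rank h: 3, 5, 2, 4, 1
d = rank(g) − rank(h): -1, -4, 2, -1, 4; Σd² = 38
ρ = 1 − 6Σd² / [n(n²−1)] = 1 − 6×38 / (5×24) = 1 − 228/120 ≈ -0.900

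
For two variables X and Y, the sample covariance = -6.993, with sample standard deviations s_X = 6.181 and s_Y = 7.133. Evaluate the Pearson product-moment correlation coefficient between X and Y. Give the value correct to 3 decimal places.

r = Cov(X,Y) / (s_X · s_Y) = -6.993 / (6.181 × 7.133)
  = -6.993 / 44.0891 ≈ -0.159

-0.159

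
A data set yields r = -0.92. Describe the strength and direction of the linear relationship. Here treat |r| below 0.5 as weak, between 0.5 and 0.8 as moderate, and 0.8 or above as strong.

r = -0.92 < 0 so the relationship is negative.
|r| = 0.92, which falls in the strong range.

strong negative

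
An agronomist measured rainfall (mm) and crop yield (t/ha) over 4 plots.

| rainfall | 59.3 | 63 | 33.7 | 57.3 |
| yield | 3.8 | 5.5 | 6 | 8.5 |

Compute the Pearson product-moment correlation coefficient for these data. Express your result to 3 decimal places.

-0.104

n = 4, Σx = 213.3, Σy = 23.8, Σx² = 11904.47, Σy² = 152.94, Σxy = 1261.09
nΣxy − ΣxΣy = 5044.36 − 5076.54 = -32.18
nΣx² − (Σx)² = 47617.88 − 45496.89 = 2120.99; nΣy² − (Σy)² = 611.76 − 566.44 = 45.32
r = -32.18 / √(2120.99 × 45.32) = -32.18 / 310.0375 ≈ -0.104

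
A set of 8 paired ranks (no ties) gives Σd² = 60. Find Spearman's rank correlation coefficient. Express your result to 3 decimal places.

ρ = 1 − 6Σd² / [n(n²−1)] = 1 − 6×60 / (8×63)
  = 1 − 360/504 = 1 − 0.7143 ≈ 0.286

0.286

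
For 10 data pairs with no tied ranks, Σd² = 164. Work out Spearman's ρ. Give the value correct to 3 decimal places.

ρ = 1 − 6Σd² / [n(n²−1)] = 1 − 6×164 / (10×99)
  = 1 − 984/990 = 1 − 0.9939 ≈ 0.006

0.006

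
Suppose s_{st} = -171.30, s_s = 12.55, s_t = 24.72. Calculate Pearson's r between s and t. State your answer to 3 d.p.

-0.552

r = Cov(s,t) / (s_s · s_t) = -171.30 / (12.55 × 24.72)
  = -171.30 / 310.2360 ≈ -0.552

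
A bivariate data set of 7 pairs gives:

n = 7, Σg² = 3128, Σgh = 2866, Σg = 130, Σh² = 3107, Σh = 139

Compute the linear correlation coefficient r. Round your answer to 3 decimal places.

0.572

r = (nΣgh − ΣgΣh) / √[(nΣg² − (Σg)²)(nΣh² − (Σh)²)]
Numerator: 7×2866 − 130×139 = 1992
Denominator: √[(21896 − 16900)(21749 − 19321)] = √[4996 × 2428] = 3482.8563
r = 1992 / 3482.8563 ≈ 0.572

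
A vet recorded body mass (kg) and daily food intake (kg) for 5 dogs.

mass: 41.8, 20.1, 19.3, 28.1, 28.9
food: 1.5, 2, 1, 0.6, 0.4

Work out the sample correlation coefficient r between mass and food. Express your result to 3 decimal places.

-0.059

n = 5, Σx = 138.2, Σy = 5.5, Σx² = 4148.56, Σy² = 7.77, Σxy = 150.62
nΣxy − ΣxΣy = 753.1 − 760.1 = -7
nΣx² − (Σx)² = 20742.8 − 19099.24 = 1643.56; nΣy² − (Σy)² = 38.85 − 30.25 = 8.6
r = -7 / √(1643.56 × 8.6) = -7 / 118.8891 ≈ -0.059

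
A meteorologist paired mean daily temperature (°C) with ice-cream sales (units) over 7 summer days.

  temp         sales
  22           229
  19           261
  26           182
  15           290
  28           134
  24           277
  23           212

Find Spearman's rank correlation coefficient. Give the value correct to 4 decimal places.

-0.7857

Rank temp: 3, 2, 6, 1, 7, 5, 4
Rank sales: 4, 5, 2, 7, 1, 6, 3
d = rank(temp) − rank(sales): -1, -3, 4, -6, 6, -1, 1; Σd² = 100
ρ = 1 − 6Σd² / [n(n²−1)] = 1 − 6×100 / (7×48) = 1 − 600/336 ≈ -0.7857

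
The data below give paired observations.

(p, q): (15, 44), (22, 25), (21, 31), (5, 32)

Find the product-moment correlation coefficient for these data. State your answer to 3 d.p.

n = 4, Σp = 63, Σq = 132, Σp² = 1175, Σq² = 4546, Σpq = 2021
nΣpq − ΣpΣq = 8084 − 8316 = -232
nΣp² − (Σp)² = 4700 − 3969 = 731; nΣq² − (Σq)² = 18184 − 17424 = 760
r = -232 / √(731 × 760) = -232 / 745.3590 ≈ -0.311

-0.311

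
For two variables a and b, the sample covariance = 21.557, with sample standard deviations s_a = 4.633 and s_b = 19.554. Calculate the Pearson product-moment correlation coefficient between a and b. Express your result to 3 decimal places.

0.238

r = Cov(a,b) / (s_a · s_b) = 21.557 / (4.633 × 19.554)
  = 21.557 / 90.5937 ≈ 0.238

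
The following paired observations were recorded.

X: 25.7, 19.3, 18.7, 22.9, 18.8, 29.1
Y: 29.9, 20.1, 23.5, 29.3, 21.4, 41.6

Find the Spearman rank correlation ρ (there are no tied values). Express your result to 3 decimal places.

0.771

Rank X: 5, 3, 1, 4, 2, 6
Rank Y: 5, 1, 3, 4, 2, 6
d = rank(X) − rank(Y): 0, 2, -2, 0, 0, 0; Σd² = 8
ρ = 1 − 6Σd² / [n(n²−1)] = 1 − 6×8 / (6×35) = 1 − 48/210 ≈ 0.771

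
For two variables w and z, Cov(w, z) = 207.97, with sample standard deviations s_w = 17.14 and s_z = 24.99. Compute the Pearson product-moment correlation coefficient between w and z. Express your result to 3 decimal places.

0.486

r = Cov(w,z) / (s_w · s_z) = 207.97 / (17.14 × 24.99)
  = 207.97 / 428.3286 ≈ 0.486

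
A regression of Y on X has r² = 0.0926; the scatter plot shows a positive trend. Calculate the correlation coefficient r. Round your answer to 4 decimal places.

|r| = √0.0926 = 0.3043
The association is positive, so r = 0.3043.

0.3043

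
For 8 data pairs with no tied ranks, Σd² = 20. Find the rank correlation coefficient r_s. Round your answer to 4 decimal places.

0.7619

ρ = 1 − 6Σd² / [n(n²−1)] = 1 − 6×20 / (8×63)
  = 1 − 120/504 = 1 − 0.23810 ≈ 0.7619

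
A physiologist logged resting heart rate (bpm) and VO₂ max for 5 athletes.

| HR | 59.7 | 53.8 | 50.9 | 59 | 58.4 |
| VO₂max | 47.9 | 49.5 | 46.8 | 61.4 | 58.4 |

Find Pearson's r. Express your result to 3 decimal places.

n = 5, Σx = 281.8, Σy = 264, Σx² = 15940.9, Σy² = 14115.42, Σxy = 14938.01
nΣxy − ΣxΣy = 74690.05 − 74395.2 = 294.85
nΣx² − (Σx)² = 79704.5 − 79411.24 = 293.26; nΣy² − (Σy)² = 70577.1 − 69696 = 881.1
r = 294.85 / √(293.26 × 881.1) = 294.85 / 508.3221 ≈ 0.580

0.580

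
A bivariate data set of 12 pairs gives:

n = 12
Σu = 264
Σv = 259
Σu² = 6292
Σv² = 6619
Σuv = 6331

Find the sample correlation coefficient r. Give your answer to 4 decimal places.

r = (nΣuv − ΣuΣv) / √[(nΣu² − (Σu)²)(nΣv² − (Σv)²)]
Numerator: 12×6331 − 264×259 = 7596
Denominator: √[(75504 − 69696)(79428 − 67081)] = √[5808 × 12347] = 8468.2570
r = 7596 / 8468.2570 ≈ 0.8970

0.8970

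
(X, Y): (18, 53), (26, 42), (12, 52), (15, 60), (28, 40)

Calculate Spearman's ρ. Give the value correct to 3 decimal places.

-0.700

Rank X: 3, 4, 1, 2, 5
Rank Y: 4, 2, 3, 5, 1
d = rank(X) − rank(Y): -1, 2, -2, -3, 4; Σd² = 34
ρ = 1 − 6Σd² / [n(n²−1)] = 1 − 6×34 / (5×24) = 1 − 204/120 ≈ -0.700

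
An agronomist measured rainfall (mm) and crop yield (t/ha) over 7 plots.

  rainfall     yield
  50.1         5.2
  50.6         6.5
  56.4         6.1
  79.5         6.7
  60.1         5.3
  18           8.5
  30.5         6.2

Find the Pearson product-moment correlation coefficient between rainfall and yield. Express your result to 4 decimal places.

-0.5111

n = 7, Σx = 345.2, Σy = 44.5, Σx² = 19437.84, Σy² = 290.17, Σxy = 2126.74
nΣxy − ΣxΣy = 14887.18 − 15361.4 = -474.22
nΣx² − (Σx)² = 136064.88 − 119163.04 = 16901.84; nΣy² − (Σy)² = 2031.19 − 1980.25 = 50.94
r = -474.22 / √(16901.84 × 50.94) = -474.22 / 927.8899 ≈ -0.5111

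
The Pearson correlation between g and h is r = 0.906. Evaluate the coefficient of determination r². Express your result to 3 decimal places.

r² = (0.906)² = 0.821

0.821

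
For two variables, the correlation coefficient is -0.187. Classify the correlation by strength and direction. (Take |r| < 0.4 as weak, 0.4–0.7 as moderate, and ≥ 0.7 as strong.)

r = -0.187 < 0 so the relationship is negative.
|r| = 0.187, which falls in the weak range.

weak negative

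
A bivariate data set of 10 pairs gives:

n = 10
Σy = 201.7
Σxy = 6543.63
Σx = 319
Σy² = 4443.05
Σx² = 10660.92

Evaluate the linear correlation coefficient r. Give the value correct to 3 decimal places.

r = (nΣxy − ΣxΣy) / √[(nΣx² − (Σx)²)(nΣy² − (Σy)²)]
Numerator: 10×6543.63 − 319×201.7 = 1094
Denominator: √[(106609.2 − 101761)(44430.5 − 40682.89)] = √[4848.2 × 3747.61] = 4262.5301
r = 1094 / 4262.5301 ≈ 0.257

0.257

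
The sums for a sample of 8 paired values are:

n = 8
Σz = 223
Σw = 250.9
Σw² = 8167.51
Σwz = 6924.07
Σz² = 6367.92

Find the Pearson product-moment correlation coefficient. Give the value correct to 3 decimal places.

-0.328

r = (nΣwz − ΣwΣz) / √[(nΣw² − (Σw)²)(nΣz² − (Σz)²)]
Numerator: 8×6924.07 − 250.9×223 = -558.14
Denominator: √[(65340.08 − 62950.81)(50943.36 − 49729)] = √[2389.27 × 1214.36] = 1703.3596
r = -558.14 / 1703.3596 ≈ -0.328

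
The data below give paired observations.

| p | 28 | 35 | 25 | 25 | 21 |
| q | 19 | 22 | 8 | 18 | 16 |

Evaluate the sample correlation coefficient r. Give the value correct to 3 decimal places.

0.578

n = 5, Σp = 134, Σq = 83, Σp² = 3700, Σq² = 1489, Σpq = 2288
nΣpq − ΣpΣq = 11440 − 11122 = 318
nΣp² − (Σp)² = 18500 − 17956 = 544; nΣq² − (Σq)² = 7445 − 6889 = 556
r = 318 / √(544 × 556) = 318 / 549.9673 ≈ 0.578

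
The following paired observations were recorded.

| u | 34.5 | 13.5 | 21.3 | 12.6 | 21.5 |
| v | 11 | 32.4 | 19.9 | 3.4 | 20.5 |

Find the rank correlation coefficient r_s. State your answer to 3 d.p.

Rank u: 5, 2, 3, 1, 4
Rank v: 2, 5, 3, 1, 4
d = rank(u) − rank(v): 3, -3, 0, 0, 0; Σd² = 18
ρ = 1 − 6Σd² / [n(n²−1)] = 1 − 6×18 / (5×24) = 1 − 108/120 ≈ 0.100

0.100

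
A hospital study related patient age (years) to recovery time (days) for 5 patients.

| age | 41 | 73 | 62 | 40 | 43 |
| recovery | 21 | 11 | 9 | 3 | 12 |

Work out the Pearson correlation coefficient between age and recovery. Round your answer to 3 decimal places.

-0.111

n = 5, Σx = 259, Σy = 56, Σx² = 14303, Σy² = 796, Σxy = 2858
nΣxy − ΣxΣy = 14290 − 14504 = -214
nΣx² − (Σx)² = 71515 − 67081 = 4434; nΣy² − (Σy)² = 3980 − 3136 = 844
r = -214 / √(4434 × 844) = -214 / 1934.5015 ≈ -0.111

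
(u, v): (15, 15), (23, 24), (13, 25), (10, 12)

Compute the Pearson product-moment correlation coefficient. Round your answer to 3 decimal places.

n = 4, Σu = 61, Σv = 76, Σu² = 1023, Σv² = 1570, Σuv = 1222
nΣuv − ΣuΣv = 4888 − 4636 = 252
nΣu² − (Σu)² = 4092 − 3721 = 371; nΣv² − (Σv)² = 6280 − 5776 = 504
r = 252 / √(371 × 504) = 252 / 432.4165 ≈ 0.583

0.583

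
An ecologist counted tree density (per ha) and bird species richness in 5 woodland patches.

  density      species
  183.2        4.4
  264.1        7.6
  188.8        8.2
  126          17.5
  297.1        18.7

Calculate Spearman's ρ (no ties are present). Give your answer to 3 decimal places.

0.300

Rank density: 2, 4, 3, 1, 5
Rank species: 1, 2, 3, 4, 5
d = rank(density) − rank(species): 1, 2, 0, -3, 0; Σd² = 14
ρ = 1 − 6Σd² / [n(n²−1)] = 1 − 6×14 / (5×24) = 1 − 84/120 ≈ 0.300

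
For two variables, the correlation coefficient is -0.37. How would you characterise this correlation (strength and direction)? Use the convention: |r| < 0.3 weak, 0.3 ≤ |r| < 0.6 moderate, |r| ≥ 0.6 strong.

r = -0.37 < 0 so the relationship is negative.
|r| = 0.37, which falls in the moderate range.

moderate negative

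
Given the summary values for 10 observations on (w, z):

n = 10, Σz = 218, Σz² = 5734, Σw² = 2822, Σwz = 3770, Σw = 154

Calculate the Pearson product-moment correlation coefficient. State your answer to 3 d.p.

0.621

r = (nΣwz − ΣwΣz) / √[(nΣw² − (Σw)²)(nΣz² − (Σz)²)]
Numerator: 10×3770 − 154×218 = 4128
Denominator: √[(28220 − 23716)(57340 − 47524)] = √[4504 × 9816] = 6649.1551
r = 4128 / 6649.1551 ≈ 0.621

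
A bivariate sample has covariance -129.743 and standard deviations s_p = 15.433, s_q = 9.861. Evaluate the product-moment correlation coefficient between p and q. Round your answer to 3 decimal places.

-0.853

r = Cov(p,q) / (s_p · s_q) = -129.743 / (15.433 × 9.861)
  = -129.743 / 152.1848 ≈ -0.853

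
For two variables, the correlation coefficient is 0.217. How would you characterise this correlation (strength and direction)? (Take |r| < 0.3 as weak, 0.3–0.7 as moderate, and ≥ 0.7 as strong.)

r = 0.217 > 0 so the relationship is positive.
|r| = 0.217, which falls in the weak range.

weak positive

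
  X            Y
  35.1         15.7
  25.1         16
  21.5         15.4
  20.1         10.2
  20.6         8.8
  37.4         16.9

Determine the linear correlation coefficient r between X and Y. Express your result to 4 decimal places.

n = 6, ΣX = 159.8, ΣY = 83, ΣX² = 4551.4, ΣY² = 1206.74, ΣXY = 2302.13
nΣXY − ΣXΣY = 13812.78 − 13263.4 = 549.38
nΣX² − (ΣX)² = 27308.4 − 25536.04 = 1772.36; nΣY² − (ΣY)² = 7240.44 − 6889 = 351.44
r = 549.38 / √(1772.36 × 351.44) = 549.38 / 789.2263 ≈ 0.6961

0.6961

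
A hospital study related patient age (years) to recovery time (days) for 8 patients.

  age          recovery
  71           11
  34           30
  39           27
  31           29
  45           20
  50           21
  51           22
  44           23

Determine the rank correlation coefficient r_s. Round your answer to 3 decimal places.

Rank age: 8, 2, 3, 1, 5, 6, 7, 4
Rank recovery: 1, 8, 6, 7, 2, 3, 4, 5
d = rank(age) − rank(recovery): 7, -6, -3, -6, 3, 3, 3, -1; Σd² = 158
ρ = 1 − 6Σd² / [n(n²−1)] = 1 − 6×158 / (8×63) = 1 − 948/504 ≈ -0.881

-0.881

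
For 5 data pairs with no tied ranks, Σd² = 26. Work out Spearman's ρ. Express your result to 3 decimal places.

ρ = 1 − 6Σd² / [n(n²−1)] = 1 − 6×26 / (5×24)
  = 1 − 156/120 = 1 − 1.3000 ≈ -0.300

-0.300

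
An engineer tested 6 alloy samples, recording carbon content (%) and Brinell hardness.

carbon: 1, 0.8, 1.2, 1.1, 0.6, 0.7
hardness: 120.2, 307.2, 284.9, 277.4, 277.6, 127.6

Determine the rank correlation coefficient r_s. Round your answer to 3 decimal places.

0.086

Rank carbon: 4, 3, 6, 5, 1, 2
Rank hardness: 1, 6, 5, 3, 4, 2
d = rank(carbon) − rank(hardness): 3, -3, 1, 2, -3, 0; Σd² = 32
ρ = 1 − 6Σd² / [n(n²−1)] = 1 − 6×32 / (6×35) = 1 − 192/210 ≈ 0.086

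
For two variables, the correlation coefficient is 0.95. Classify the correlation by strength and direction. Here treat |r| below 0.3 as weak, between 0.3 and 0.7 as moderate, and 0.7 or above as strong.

r = 0.95 > 0 so the relationship is positive.
|r| = 0.95, which falls in the strong range.

strong positive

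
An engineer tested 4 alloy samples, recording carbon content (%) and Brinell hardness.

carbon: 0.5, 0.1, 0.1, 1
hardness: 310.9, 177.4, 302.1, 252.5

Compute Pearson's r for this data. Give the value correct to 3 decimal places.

n = 4, Σx = 1.7, Σy = 1042.9, Σx² = 1.27, Σy² = 283150.23, Σxy = 455.9
nΣxy − ΣxΣy = 1823.6 − 1772.93 = 50.67
nΣx² − (Σx)² = 5.08 − 2.89 = 2.19; nΣy² − (Σy)² = 1132600.92 − 1087640.41 = 44960.51
r = 50.67 / √(2.19 × 44960.51) = 50.67 / 313.7890 ≈ 0.161

0.161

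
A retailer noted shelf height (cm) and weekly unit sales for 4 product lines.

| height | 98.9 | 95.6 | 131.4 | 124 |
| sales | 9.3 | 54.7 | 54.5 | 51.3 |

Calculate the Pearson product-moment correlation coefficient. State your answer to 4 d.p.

n = 4, Σx = 449.9, Σy = 169.8, Σx² = 51562.53, Σy² = 8680.52, Σxy = 19671.59
nΣxy − ΣxΣy = 78686.36 − 76393.02 = 2293.34
nΣx² − (Σx)² = 206250.12 − 202410.01 = 3840.11; nΣy² − (Σy)² = 34722.08 − 28832.04 = 5890.04
r = 2293.34 / √(3840.11 × 5890.04) = 2293.34 / 4755.8807 ≈ 0.4822

0.4822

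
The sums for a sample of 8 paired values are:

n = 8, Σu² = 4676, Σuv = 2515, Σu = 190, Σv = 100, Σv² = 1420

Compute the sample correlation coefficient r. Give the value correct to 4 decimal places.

0.8397

r = (nΣuv − ΣuΣv) / √[(nΣu² − (Σu)²)(nΣv² − (Σv)²)]
Numerator: 8×2515 − 190×100 = 1120
Denominator: √[(37408 − 36100)(11360 − 10000)] = √[1308 × 1360] = 1333.7466
r = 1120 / 1333.7466 ≈ 0.8397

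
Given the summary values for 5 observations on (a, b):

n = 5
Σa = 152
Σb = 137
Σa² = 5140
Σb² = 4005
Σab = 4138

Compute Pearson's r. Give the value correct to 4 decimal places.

r = (nΣab − ΣaΣb) / √[(nΣa² − (Σa)²)(nΣb² − (Σb)²)]
Numerator: 5×4138 − 152×137 = -134
Denominator: √[(25700 − 23104)(20025 − 18769)] = √[2596 × 1256] = 1805.7065
r = -134 / 1805.7065 ≈ -0.0742

-0.0742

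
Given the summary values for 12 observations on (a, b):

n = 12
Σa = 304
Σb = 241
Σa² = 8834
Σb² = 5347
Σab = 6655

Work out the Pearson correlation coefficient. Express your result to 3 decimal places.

r = (nΣab − ΣaΣb) / √[(nΣa² − (Σa)²)(nΣb² − (Σb)²)]
Numerator: 12×6655 − 304×241 = 6596
Denominator: √[(106008 − 92416)(64164 − 58081)] = √[13592 × 6083] = 9092.8618
r = 6596 / 9092.8618 ≈ 0.725

0.725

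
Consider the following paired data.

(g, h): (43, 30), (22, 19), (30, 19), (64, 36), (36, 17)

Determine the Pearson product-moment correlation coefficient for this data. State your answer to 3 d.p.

0.891

n = 5, Σg = 195, Σh = 121, Σg² = 8625, Σh² = 3207, Σgh = 5194
nΣgh − ΣgΣh = 25970 − 23595 = 2375
nΣg² − (Σg)² = 43125 − 38025 = 5100; nΣh² − (Σh)² = 16035 − 14641 = 1394
r = 2375 / √(5100 × 1394) = 2375 / 2666.3458 ≈ 0.891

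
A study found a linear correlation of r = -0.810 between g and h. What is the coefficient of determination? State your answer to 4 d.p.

r² = (-0.810)² = 0.6561

0.6561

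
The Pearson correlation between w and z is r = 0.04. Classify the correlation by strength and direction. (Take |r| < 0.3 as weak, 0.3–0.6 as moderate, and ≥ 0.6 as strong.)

weak positive

r = 0.04 > 0 so the relationship is positive.
|r| = 0.04, which falls in the weak range.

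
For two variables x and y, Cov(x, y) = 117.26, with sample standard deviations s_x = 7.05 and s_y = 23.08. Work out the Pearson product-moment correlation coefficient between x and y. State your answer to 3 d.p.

r = Cov(x,y) / (s_x · s_y) = 117.26 / (7.05 × 23.08)
  = 117.26 / 162.7140 ≈ 0.721

0.721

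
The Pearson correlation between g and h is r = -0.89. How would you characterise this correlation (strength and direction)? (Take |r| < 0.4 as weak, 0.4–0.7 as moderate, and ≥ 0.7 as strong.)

r = -0.89 < 0 so the relationship is negative.
|r| = 0.89, which falls in the strong range.

strong negative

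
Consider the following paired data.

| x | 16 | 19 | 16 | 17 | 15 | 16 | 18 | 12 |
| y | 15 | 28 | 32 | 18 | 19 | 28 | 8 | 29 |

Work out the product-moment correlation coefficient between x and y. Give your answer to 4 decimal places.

n = 8, Σx = 129, Σy = 177, Σx² = 2111, Σy² = 4407, Σxy = 2815
nΣxy − ΣxΣy = 22520 − 22833 = -313
nΣx² − (Σx)² = 16888 − 16641 = 247; nΣy² − (Σy)² = 35256 − 31329 = 3927
r = -313 / √(247 × 3927) = -313 / 984.8700 ≈ -0.3178

-0.3178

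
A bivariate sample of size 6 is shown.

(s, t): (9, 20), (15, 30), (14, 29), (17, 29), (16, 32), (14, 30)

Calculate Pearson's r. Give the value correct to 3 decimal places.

n = 6, Σs = 85, Σt = 170, Σs² = 1243, Σt² = 4906, Σst = 2461
nΣst − ΣsΣt = 14766 − 14450 = 316
nΣs² − (Σs)² = 7458 − 7225 = 233; nΣt² − (Σt)² = 29436 − 28900 = 536
r = 316 / √(233 × 536) = 316 / 353.3950 ≈ 0.894

0.894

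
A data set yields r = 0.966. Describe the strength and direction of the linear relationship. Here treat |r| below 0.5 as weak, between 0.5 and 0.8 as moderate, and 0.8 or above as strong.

r = 0.966 > 0 so the relationship is positive.
|r| = 0.966, which falls in the strong range.

strong positive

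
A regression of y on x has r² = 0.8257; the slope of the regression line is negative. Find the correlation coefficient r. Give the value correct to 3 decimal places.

|r| = √0.8257 = 0.909
The association is negative, so r = −0.909.

-0.909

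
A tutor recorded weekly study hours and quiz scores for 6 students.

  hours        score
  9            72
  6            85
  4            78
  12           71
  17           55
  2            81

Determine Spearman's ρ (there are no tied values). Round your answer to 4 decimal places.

Rank hours: 4, 3, 2, 5, 6, 1
Rank score: 3, 6, 4, 2, 1, 5
d = rank(hours) − rank(score): 1, -3, -2, 3, 5, -4; Σd² = 64
ρ = 1 − 6Σd² / [n(n²−1)] = 1 − 6×64 / (6×35) = 1 − 384/210 ≈ -0.8286

-0.8286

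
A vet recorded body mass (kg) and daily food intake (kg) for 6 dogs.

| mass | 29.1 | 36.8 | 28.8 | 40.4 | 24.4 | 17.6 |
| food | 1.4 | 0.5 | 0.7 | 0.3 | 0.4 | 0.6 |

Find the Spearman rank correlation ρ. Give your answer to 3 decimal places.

Rank mass: 4, 5, 3, 6, 2, 1
Rank food: 6, 3, 5, 1, 2, 4
d = rank(mass) − rank(food): -2, 2, -2, 5, 0, -3; Σd² = 46
ρ = 1 − 6Σd² / [n(n²−1)] = 1 − 6×46 / (6×35) = 1 − 276/210 ≈ -0.314

-0.314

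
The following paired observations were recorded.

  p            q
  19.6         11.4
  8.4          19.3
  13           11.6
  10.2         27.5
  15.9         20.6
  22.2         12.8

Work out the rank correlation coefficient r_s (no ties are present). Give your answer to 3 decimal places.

-0.486

Rank p: 5, 1, 3, 2, 4, 6
Rank q: 1, 4, 2, 6, 5, 3
d = rank(p) − rank(q): 4, -3, 1, -4, -1, 3; Σd² = 52
ρ = 1 − 6Σd² / [n(n²−1)] = 1 − 6×52 / (6×35) = 1 − 312/210 ≈ -0.486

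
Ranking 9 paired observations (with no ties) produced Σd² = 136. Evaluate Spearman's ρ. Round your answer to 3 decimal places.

ρ = 1 − 6Σd² / [n(n²−1)] = 1 − 6×136 / (9×80)
  = 1 − 816/720 = 1 − 1.1333 ≈ -0.133

-0.133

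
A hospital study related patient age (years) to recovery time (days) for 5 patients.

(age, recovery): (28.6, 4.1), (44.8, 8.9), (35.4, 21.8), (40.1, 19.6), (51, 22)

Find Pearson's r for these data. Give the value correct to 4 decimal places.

0.4983

n = 5, Σx = 199.9, Σy = 76.4, Σx² = 8287.17, Σy² = 1439.42, Σxy = 3195.66
nΣxy − ΣxΣy = 15978.3 − 15272.36 = 705.94
nΣx² − (Σx)² = 41435.85 − 39960.01 = 1475.84; nΣy² − (Σy)² = 7197.1 − 5836.96 = 1360.14
r = 705.94 / √(1475.84 × 1360.14) = 705.94 / 1416.8094 ≈ 0.4983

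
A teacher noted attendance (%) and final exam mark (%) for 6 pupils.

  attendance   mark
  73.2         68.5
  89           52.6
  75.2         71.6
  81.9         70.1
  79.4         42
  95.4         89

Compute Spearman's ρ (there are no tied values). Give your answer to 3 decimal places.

Rank attendance: 1, 5, 2, 4, 3, 6
Rank mark: 3, 2, 5, 4, 1, 6
d = rank(attendance) − rank(mark): -2, 3, -3, 0, 2, 0; Σd² = 26
ρ = 1 − 6Σd² / [n(n²−1)] = 1 − 6×26 / (6×35) = 1 − 156/210 ≈ 0.257

0.257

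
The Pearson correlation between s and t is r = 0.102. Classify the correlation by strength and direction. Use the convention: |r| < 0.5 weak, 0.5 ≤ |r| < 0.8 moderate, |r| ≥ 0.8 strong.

r = 0.102 > 0 so the relationship is positive.
|r| = 0.102, which falls in the weak range.

weak positive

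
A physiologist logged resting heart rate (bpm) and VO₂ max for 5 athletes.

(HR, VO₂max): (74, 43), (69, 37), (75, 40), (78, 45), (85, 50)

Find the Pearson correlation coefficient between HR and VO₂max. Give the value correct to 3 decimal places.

n = 5, Σx = 381, Σy = 215, Σx² = 29171, Σy² = 9343, Σxy = 16495
nΣxy − ΣxΣy = 82475 − 81915 = 560
nΣx² − (Σx)² = 145855 − 145161 = 694; nΣy² − (Σy)² = 46715 − 46225 = 490
r = 560 / √(694 × 490) = 560 / 583.1466 ≈ 0.960

0.960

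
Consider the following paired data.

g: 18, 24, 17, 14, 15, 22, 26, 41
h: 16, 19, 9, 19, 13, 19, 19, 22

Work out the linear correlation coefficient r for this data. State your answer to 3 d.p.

n = 8, Σg = 177, Σh = 136, Σg² = 4451, Σh² = 2434, Σgh = 3172
nΣgh − ΣgΣh = 25376 − 24072 = 1304
nΣg² − (Σg)² = 35608 − 31329 = 4279; nΣh² − (Σh)² = 19472 − 18496 = 976
r = 1304 / √(4279 × 976) = 1304 / 2043.6007 ≈ 0.638

0.638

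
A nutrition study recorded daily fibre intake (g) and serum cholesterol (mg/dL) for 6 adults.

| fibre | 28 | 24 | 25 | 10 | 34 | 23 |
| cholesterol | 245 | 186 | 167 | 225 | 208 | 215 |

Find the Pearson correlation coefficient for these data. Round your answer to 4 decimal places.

-0.1252

n = 6, Σx = 144, Σy = 1246, Σx² = 3770, Σy² = 262624, Σxy = 29766
nΣxy − ΣxΣy = 178596 − 179424 = -828
nΣx² − (Σx)² = 22620 − 20736 = 1884; nΣy² − (Σy)² = 1575744 − 1552516 = 23228
r = -828 / √(1884 × 23228) = -828 / 6615.2515 ≈ -0.1252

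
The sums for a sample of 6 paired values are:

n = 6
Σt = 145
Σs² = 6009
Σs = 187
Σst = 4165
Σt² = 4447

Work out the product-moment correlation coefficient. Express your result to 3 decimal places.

r = (nΣst − ΣsΣt) / √[(nΣs² − (Σs)²)(nΣt² − (Σt)²)]
Numerator: 6×4165 − 187×145 = -2125
Denominator: √[(36054 − 34969)(26682 − 21025)] = √[1085 × 5657] = 2477.4675
r = -2125 / 2477.4675 ≈ -0.858

-0.858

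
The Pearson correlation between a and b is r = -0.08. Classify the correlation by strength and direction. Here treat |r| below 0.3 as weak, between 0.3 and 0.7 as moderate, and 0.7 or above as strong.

weak negative

r = -0.08 < 0 so the relationship is negative.
|r| = 0.08, which falls in the weak range.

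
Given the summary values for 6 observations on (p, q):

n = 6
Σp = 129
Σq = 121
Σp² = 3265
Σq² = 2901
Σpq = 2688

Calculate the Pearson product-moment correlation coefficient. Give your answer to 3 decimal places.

0.182

r = (nΣpq − ΣpΣq) / √[(nΣp² − (Σp)²)(nΣq² − (Σq)²)]
Numerator: 6×2688 − 129×121 = 519
Denominator: √[(19590 − 16641)(17406 − 14641)] = √[2949 × 2765] = 2855.5183
r = 519 / 2855.5183 ≈ 0.182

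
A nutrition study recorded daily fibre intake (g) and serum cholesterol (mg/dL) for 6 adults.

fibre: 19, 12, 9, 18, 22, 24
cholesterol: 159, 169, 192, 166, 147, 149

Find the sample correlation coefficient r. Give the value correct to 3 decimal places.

n = 6, Σx = 104, Σy = 982, Σx² = 1970, Σy² = 162072, Σxy = 16575
nΣxy − ΣxΣy = 99450 − 102128 = -2678
nΣx² − (Σx)² = 11820 − 10816 = 1004; nΣy² − (Σy)² = 972432 − 964324 = 8108
r = -2678 / √(1004 × 8108) = -2678 / 2853.1442 ≈ -0.939

-0.939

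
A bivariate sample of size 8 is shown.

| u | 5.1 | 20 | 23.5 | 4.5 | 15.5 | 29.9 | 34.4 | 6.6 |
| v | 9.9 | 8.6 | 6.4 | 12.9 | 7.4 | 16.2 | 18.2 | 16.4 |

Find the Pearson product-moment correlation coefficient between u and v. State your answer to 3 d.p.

0.247

n = 8, Σu = 139.5, Σv = 96, Σu² = 3359.69, Σv² = 1296.74, Σuv = 1764.34
nΣuv − ΣuΣv = 14114.72 − 13392 = 722.72
nΣu² − (Σu)² = 26877.52 − 19460.25 = 7417.27; nΣv² − (Σv)² = 10373.92 − 9216 = 1157.92
r = 722.72 / √(7417.27 × 1157.92) = 722.72 / 2930.6322 ≈ 0.247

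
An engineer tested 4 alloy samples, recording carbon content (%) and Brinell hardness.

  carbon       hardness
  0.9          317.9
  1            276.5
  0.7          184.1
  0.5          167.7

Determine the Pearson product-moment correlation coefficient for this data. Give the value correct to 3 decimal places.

n = 4, Σx = 3.1, Σy = 946.2, Σx² = 2.55, Σy² = 239528.76, Σxy = 775.33
nΣxy − ΣxΣy = 3101.32 − 2933.22 = 168.1
nΣx² − (Σx)² = 10.2 − 9.61 = 0.59; nΣy² − (Σy)² = 958115.04 − 895294.44 = 62820.6
r = 168.1 / √(0.59 × 62820.6) = 168.1 / 192.5205 ≈ 0.873

0.873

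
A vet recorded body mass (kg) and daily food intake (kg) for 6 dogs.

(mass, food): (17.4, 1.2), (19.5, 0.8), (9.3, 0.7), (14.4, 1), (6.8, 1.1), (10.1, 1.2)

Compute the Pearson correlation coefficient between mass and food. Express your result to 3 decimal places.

n = 6, Σx = 77.5, Σy = 6, Σx² = 1125.11, Σy² = 6.22, Σxy = 76.99
nΣxy − ΣxΣy = 461.94 − 465 = -3.06
nΣx² − (Σx)² = 6750.66 − 6006.25 = 744.41; nΣy² − (Σy)² = 37.32 − 36 = 1.32
r = -3.06 / √(744.41 × 1.32) = -3.06 / 31.3468 ≈ -0.098

-0.098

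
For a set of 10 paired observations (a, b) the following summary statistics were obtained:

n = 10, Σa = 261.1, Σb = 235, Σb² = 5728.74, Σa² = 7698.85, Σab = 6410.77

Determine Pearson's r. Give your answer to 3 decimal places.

r = (nΣab − ΣaΣb) / √[(nΣa² − (Σa)²)(nΣb² − (Σb)²)]
Numerator: 10×6410.77 − 261.1×235 = 2749.2
Denominator: √[(76988.5 − 68173.21)(57287.4 − 55225)] = √[8815.29 × 2062.4] = 4263.8778
r = 2749.2 / 4263.8778 ≈ 0.645

0.645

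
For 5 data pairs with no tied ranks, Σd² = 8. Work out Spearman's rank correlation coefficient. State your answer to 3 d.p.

0.600

ρ = 1 − 6Σd² / [n(n²−1)] = 1 − 6×8 / (5×24)
  = 1 − 48/120 = 1 − 0.4000 ≈ 0.600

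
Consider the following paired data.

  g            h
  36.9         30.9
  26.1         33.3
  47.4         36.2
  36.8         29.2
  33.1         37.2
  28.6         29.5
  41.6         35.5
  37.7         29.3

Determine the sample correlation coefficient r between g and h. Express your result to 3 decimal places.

0.314

n = 8, Σg = 288.2, Σh = 261.1, Σg² = 10709.24, Σh² = 8599.61, Σgh = 9456.21
nΣgh − ΣgΣh = 75649.68 − 75249.02 = 400.66
nΣg² − (Σg)² = 85673.92 − 83059.24 = 2614.68; nΣh² − (Σh)² = 68796.88 − 68173.21 = 623.67
r = 400.66 / √(2614.68 × 623.67) = 400.66 / 1276.9877 ≈ 0.314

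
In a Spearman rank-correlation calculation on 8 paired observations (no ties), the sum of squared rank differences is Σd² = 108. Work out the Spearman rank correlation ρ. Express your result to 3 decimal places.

ρ = 1 − 6Σd² / [n(n²−1)] = 1 − 6×108 / (8×63)
  = 1 − 648/504 = 1 − 1.2857 ≈ -0.286

-0.286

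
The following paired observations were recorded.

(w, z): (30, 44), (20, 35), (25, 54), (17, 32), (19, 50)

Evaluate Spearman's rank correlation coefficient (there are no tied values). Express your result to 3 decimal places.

Rank w: 5, 3, 4, 1, 2
Rank z: 3, 2, 5, 1, 4
d = rank(w) − rank(z): 2, 1, -1, 0, -2; Σd² = 10
ρ = 1 − 6Σd² / [n(n²−1)] = 1 − 6×10 / (5×24) = 1 − 60/120 ≈ 0.500

0.500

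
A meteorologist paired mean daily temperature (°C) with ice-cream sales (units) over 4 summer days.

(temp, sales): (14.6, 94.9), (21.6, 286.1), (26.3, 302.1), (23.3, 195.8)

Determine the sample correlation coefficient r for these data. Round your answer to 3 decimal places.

0.858

n = 4, Σx = 85.8, Σy = 878.9, Σx² = 1914.3, Σy² = 220461.27, Σxy = 20072.67
nΣxy − ΣxΣy = 80290.68 − 75409.62 = 4881.06
nΣx² − (Σx)² = 7657.2 − 7361.64 = 295.56; nΣy² − (Σy)² = 881845.08 − 772465.21 = 109379.87
r = 4881.06 / √(295.56 × 109379.87) = 4881.06 / 5685.7994 ≈ 0.858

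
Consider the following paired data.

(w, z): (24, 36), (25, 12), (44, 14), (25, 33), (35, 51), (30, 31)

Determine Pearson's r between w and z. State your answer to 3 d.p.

n = 6, Σw = 183, Σz = 177, Σw² = 5887, Σz² = 6287, Σwz = 5320
nΣwz − ΣwΣz = 31920 − 32391 = -471
nΣw² − (Σw)² = 35322 − 33489 = 1833; nΣz² − (Σz)² = 37722 − 31329 = 6393
r = -471 / √(1833 × 6393) = -471 / 3423.2103 ≈ -0.138

-0.138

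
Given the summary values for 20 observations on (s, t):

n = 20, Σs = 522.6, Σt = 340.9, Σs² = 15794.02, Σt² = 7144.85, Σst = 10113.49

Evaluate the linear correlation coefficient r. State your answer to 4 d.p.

r = (nΣst − ΣsΣt) / √[(nΣs² − (Σs)²)(nΣt² − (Σt)²)]
Numerator: 20×10113.49 − 522.6×340.9 = 24115.46
Denominator: √[(315880.4 − 273110.76)(142897 − 116212.81)] = √[42769.64 × 26684.19] = 33782.7352
r = 24115.46 / 33782.7352 ≈ 0.7138

0.7138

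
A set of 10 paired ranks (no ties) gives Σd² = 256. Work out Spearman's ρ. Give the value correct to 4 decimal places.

-0.5515

ρ = 1 − 6Σd² / [n(n²−1)] = 1 − 6×256 / (10×99)
  = 1 − 1536/990 = 1 − 1.55152 ≈ -0.5515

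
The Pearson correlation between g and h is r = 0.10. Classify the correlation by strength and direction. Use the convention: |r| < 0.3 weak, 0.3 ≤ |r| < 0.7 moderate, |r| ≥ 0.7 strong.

r = 0.10 > 0 so the relationship is positive.
|r| = 0.10, which falls in the weak range.

weak positive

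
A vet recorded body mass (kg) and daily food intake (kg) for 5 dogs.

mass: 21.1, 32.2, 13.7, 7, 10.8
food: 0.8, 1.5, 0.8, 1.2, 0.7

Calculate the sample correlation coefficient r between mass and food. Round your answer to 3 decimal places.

0.540

n = 5, Σx = 84.8, Σy = 5, Σx² = 1835.38, Σy² = 5.46, Σxy = 92.1
nΣxy − ΣxΣy = 460.5 − 424 = 36.5
nΣx² − (Σx)² = 9176.9 − 7191.04 = 1985.86; nΣy² − (Σy)² = 27.3 − 25 = 2.3
r = 36.5 / √(1985.86 × 2.3) = 36.5 / 67.5831 ≈ 0.540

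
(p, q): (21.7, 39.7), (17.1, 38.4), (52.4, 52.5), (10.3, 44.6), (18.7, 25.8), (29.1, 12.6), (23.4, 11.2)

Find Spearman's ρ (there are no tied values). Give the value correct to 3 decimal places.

Rank p: 4, 2, 7, 1, 3, 6, 5
Rank q: 5, 4, 7, 6, 3, 2, 1
d = rank(p) − rank(q): -1, -2, 0, -5, 0, 4, 4; Σd² = 62
ρ = 1 − 6Σd² / [n(n²−1)] = 1 − 6×62 / (7×48) = 1 − 372/336 ≈ -0.107

-0.107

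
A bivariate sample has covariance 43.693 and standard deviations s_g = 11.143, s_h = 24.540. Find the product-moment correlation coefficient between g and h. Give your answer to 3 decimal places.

0.160

r = Cov(g,h) / (s_g · s_h) = 43.693 / (11.143 × 24.540)
  = 43.693 / 273.4492 ≈ 0.160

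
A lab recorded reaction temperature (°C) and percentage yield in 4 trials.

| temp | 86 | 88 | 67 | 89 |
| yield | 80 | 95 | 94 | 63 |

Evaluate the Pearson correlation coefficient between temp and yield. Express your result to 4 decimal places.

n = 4, Σx = 330, Σy = 332, Σx² = 27550, Σy² = 28230, Σxy = 27145
nΣxy − ΣxΣy = 108580 − 109560 = -980
nΣx² − (Σx)² = 110200 − 108900 = 1300; nΣy² − (Σy)² = 112920 − 110224 = 2696
r = -980 / √(1300 × 2696) = -980 / 1872.1111 ≈ -0.5235

-0.5235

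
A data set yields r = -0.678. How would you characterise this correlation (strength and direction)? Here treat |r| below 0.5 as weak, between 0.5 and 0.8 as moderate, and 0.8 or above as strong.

moderate negative

r = -0.678 < 0 so the relationship is negative.
|r| = 0.678, which falls in the moderate range.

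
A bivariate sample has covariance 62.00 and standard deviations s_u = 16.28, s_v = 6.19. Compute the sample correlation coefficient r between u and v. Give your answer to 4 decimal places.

r = Cov(u,v) / (s_u · s_v) = 62.00 / (16.28 × 6.19)
  = 62.00 / 100.7732 ≈ 0.6152

0.6152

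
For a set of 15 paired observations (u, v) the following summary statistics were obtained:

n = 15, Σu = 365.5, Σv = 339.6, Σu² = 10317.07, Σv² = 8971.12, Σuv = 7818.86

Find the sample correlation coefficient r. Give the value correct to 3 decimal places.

r = (nΣuv − ΣuΣv) / √[(nΣu² − (Σu)²)(nΣv² − (Σv)²)]
Numerator: 15×7818.86 − 365.5×339.6 = -6840.9
Denominator: √[(154756.05 − 133590.25)(134566.8 − 115328.16)] = √[21165.8 × 19238.64] = 20179.2271
r = -6840.9 / 20179.2271 ≈ -0.339

-0.339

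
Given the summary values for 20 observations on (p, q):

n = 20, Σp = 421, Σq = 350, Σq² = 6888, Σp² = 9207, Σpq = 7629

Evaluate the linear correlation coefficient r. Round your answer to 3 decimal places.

r = (nΣpq − ΣpΣq) / √[(nΣp² − (Σp)²)(nΣq² − (Σq)²)]
Numerator: 20×7629 − 421×350 = 5230
Denominator: √[(184140 − 177241)(137760 − 122500)] = √[6899 × 15260] = 10260.5429
r = 5230 / 10260.5429 ≈ 0.510

0.510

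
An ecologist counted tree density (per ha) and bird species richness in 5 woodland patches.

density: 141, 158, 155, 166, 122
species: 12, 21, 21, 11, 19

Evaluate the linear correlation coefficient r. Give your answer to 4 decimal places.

-0.1663

n = 5, Σx = 742, Σy = 84, Σx² = 111310, Σy² = 1508, Σxy = 12409
nΣxy − ΣxΣy = 62045 − 62328 = -283
nΣx² − (Σx)² = 556550 − 550564 = 5986; nΣy² − (Σy)² = 7540 − 7056 = 484
r = -283 / √(5986 × 484) = -283 / 1702.1234 ≈ -0.1663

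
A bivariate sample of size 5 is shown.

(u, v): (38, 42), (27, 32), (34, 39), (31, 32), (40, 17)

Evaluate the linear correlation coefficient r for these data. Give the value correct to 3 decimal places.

-0.247

n = 5, Σu = 170, Σv = 162, Σu² = 5890, Σv² = 5622, Σuv = 5458
nΣuv − ΣuΣv = 27290 − 27540 = -250
nΣu² − (Σu)² = 29450 − 28900 = 550; nΣv² − (Σv)² = 28110 − 26244 = 1866
r = -250 / √(550 × 1866) = -250 / 1013.0647 ≈ -0.247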